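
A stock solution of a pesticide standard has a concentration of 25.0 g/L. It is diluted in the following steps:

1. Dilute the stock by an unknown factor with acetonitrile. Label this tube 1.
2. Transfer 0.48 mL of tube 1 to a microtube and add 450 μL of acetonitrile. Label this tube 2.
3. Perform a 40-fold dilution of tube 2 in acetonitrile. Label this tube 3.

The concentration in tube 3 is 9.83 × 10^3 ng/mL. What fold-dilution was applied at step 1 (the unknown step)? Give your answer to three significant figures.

32.8-fold

Step 1: unknown factor x
Step 2: 0.48 mL + 450 μL = 0.93 mL total → factor 0.93/0.48 = 1.9375
Step 3: 40-fold → factor 40
Product of known-step factors = 77.5
Overall factor = 25.0 g/L / (9.83 × 10^3 ng/mL) = 2543.2
x = 2543.2 / 77.5 = 32.8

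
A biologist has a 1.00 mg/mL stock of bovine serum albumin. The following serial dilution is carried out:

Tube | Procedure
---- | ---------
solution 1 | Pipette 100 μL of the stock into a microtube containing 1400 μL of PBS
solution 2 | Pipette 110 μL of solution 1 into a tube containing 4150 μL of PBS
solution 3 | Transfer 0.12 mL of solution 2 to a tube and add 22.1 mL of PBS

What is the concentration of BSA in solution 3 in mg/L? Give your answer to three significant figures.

Step 1: 100 μL + 1400 μL = 1500 μL total → factor 1500/100 = 15
Step 2: 110 μL + 4150 μL = 4260 μL total → factor 4260/110 = 38.727
Step 3: 0.12 mL + 22.1 mL = 22.22 mL total → factor 22.22/0.12 = 185.17
Overall dilution factor = 15 × 38.727 × 185.17 = 1.0756 × 10^5
Final = 1.00 mg/mL / 1.0756 × 10^5 = 9.297 × 10^-6 mg/mL = 0.00930 mg/L

0.00930 mg/L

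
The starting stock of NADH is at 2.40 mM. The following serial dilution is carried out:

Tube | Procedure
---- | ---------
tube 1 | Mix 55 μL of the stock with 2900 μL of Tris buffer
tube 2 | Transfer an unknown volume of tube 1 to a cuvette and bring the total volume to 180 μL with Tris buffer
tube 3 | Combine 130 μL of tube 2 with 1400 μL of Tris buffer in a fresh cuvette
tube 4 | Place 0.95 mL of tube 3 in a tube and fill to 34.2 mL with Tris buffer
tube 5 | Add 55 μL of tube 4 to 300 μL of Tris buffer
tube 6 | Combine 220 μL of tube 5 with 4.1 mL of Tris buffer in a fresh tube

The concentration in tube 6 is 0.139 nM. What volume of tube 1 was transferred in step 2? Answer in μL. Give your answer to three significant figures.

Step 1: 55 μL + 2900 μL = 2955 μL total → factor 2955/55 = 53.727
Step 2: v brought to 180 μL → factor = 180 μL/v
Step 3: 130 μL + 1400 μL = 1530 μL total → factor 1530/130 = 11.769
Step 4: 0.95 mL brought to 34.2 mL → factor 34.2/0.95 = 36
Step 5: 55 μL + 300 μL = 355 μL total → factor 355/55 = 6.4545
Step 6: 220 μL + 4.1 mL = 4320 μL total → factor 4320/220 = 19.636
Product of known-step factors = 2.8852 × 10^6
Overall factor = 2.40 mM / (0.139 nM) = 1.7266 × 10^7
Step-2 factor = 1.7266 × 10^7 / 2.8852 × 10^6 = 5.9845
v = 180 μL / 5.9845 = 30.1 μL

30.1 μL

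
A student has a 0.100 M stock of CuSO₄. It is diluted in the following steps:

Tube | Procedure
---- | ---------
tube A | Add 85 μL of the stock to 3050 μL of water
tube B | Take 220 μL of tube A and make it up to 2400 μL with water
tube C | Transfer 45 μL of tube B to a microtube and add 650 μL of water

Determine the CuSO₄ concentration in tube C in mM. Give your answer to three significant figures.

Step 1: 85 μL + 3050 μL = 3135 μL total → factor 3135/85 = 36.882
Step 2: 220 μL brought to 2400 μL → factor 2400/220 = 10.909
Step 3: 45 μL + 650 μL = 695 μL total → factor 695/45 = 15.444
Overall dilution factor = 36.882 × 10.909 × 15.444 = 6214.1
Final = 0.100 M / 6214.1 = 1.609 × 10^-5 M = 0.0161 mM

0.0161 mM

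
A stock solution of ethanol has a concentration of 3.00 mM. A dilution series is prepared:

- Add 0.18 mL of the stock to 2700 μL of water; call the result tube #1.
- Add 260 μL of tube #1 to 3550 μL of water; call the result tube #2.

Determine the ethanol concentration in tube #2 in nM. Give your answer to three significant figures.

1.28 × 10^4 nM

Step 1: 0.18 mL + 2700 μL = 2.88 mL total → factor 2.88/0.18 = 16
Step 2: 260 μL + 3550 μL = 3810 μL total → factor 3810/260 = 14.654
Overall dilution factor = 16 × 14.654 = 234.46
Final = 3.00 mM / 234.46 = 0.01280 mM = 1.28 × 10^4 nM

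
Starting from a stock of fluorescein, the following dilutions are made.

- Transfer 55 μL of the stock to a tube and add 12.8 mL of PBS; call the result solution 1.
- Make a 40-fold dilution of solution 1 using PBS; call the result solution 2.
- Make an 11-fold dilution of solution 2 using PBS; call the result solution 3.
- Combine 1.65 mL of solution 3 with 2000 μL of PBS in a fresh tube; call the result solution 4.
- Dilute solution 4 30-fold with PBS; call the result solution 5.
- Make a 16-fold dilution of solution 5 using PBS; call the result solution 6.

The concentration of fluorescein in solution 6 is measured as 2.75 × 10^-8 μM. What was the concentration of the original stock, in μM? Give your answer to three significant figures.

3.00 μM

Step 1: 55 μL + 12.8 mL = 12855 μL total → factor 12855/55 = 233.73
Step 2: 40-fold → factor 40
Step 3: 11-fold → factor 11
Step 4: 1.65 mL + 2000 μL = 3.65 mL total → factor 3.65/1.65 = 2.2121
Step 5: 30-fold → factor 30
Step 6: 16-fold → factor 16
Overall dilution factor = 233.73 × 40 × 11 × 2.2121 × 30 × 16 = 1.092 × 10^8
Stock = 2.75 × 10^-8 μM × 1.092 × 10^8 = 3.00 μM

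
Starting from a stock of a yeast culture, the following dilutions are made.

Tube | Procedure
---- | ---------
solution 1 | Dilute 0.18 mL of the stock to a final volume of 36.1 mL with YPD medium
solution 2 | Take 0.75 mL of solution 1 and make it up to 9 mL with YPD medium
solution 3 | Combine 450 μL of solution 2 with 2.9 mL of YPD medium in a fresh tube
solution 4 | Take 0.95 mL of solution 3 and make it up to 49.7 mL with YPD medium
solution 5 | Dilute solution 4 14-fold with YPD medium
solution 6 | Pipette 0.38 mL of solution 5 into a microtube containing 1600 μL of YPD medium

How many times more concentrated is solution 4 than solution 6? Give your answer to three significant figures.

Step 1: 0.18 mL brought to 36.1 mL → factor 36.1/0.18 = 200.56
Step 2: 0.75 mL brought to 9 mL → factor 9/0.75 = 12
Step 3: 450 μL + 2.9 mL = 3350 μL total → factor 3350/450 = 7.4444
Step 4: 0.95 mL brought to 49.7 mL → factor 49.7/0.95 = 52.316
Step 5: 14-fold → factor 14
Step 6: 0.38 mL + 1600 μL = 1.98 mL total → factor 1.98/0.38 = 5.2105
Dilution factor to solution 4 = 9.3731 × 10^5; to solution 6 = 6.8374 × 10^7
[solution 4]/[solution 6] = (factor to solution 6)/(factor to solution 4) = 6.8374 × 10^7/9.3731 × 10^5 = 72.9

72.9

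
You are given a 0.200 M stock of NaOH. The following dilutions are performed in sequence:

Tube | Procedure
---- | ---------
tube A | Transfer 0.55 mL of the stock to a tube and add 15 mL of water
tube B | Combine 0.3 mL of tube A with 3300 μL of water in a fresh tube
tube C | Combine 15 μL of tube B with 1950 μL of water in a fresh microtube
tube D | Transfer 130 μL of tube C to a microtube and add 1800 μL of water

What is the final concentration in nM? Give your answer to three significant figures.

303 nM

Step 1: 0.55 mL + 15 mL = 15.55 mL total → factor 15.55/0.55 = 28.273
Step 2: 0.3 mL + 3300 μL = 3.6 mL total → factor 3.6/0.3 = 12
Step 3: 15 μL + 1950 μL = 1965 μL total → factor 1965/15 = 131
Step 4: 130 μL + 1800 μL = 1930 μL total → factor 1930/130 = 14.846
Overall dilution factor = 28.273 × 12 × 131 × 14.846 = 6.5983 × 10^5
Final = 0.200 M / 6.5983 × 10^5 = 3.031 × 10^-7 M = 303 nM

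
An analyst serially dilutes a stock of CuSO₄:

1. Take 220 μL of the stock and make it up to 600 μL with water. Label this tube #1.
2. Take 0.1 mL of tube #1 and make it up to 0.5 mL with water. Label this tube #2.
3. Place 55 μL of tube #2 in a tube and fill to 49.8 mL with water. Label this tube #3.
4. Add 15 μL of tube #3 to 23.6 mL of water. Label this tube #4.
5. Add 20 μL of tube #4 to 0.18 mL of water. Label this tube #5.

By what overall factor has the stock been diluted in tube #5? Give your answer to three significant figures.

Step 1: 220 μL brought to 600 μL → factor 600/220 = 2.7273
Step 2: 0.1 mL brought to 0.5 mL → factor 0.5/0.1 = 5
Step 3: 55 μL brought to 49.8 mL → factor 49800/55 = 905.45
Step 4: 15 μL + 23.6 mL = 23615 μL total → factor 23615/15 = 1574.3
Step 5: 20 μL + 0.18 mL = 200 μL total → factor 200/20 = 10
Overall dilution factor = 2.7273 × 5 × 905.45 × 1574.3 × 10 = 1.9438 × 10^8

1.94 × 10^8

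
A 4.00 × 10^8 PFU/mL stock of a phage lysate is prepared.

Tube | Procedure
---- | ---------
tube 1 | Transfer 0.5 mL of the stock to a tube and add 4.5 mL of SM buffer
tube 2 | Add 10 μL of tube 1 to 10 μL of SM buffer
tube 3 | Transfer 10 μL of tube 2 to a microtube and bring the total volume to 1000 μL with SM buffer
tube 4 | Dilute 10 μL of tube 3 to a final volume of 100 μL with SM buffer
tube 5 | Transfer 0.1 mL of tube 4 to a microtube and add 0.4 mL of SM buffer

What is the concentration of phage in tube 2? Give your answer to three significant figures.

Step 1: 0.5 mL + 4.5 mL = 5 mL total → factor 5/0.5 = 10
Step 2: 10 μL + 10 μL = 20 μL total → factor 20/10 = 2
Dilution factor through tube 2 = 10 × 2 = 20
[tube 2] = 4.00 × 10^8 PFU/mL / 20 = 2.00 × 10^7 PFU/mL

2.00 × 10^7 PFU/mL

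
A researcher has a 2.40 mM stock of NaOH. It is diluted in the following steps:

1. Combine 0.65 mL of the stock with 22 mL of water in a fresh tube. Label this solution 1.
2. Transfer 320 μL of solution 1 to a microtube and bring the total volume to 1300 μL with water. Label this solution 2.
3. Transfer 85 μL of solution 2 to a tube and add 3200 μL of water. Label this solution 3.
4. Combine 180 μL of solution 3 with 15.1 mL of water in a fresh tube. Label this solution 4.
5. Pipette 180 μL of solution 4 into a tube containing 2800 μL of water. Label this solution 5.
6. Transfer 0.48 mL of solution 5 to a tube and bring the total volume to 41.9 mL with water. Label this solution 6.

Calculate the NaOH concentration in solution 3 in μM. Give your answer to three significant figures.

0.439 μM

Step 1: 0.65 mL + 22 mL = 22.65 mL total → factor 22.65/0.65 = 34.846
Step 2: 320 μL brought to 1300 μL → factor 1300/320 = 4.0625
Step 3: 85 μL + 3200 μL = 3285 μL total → factor 3285/85 = 38.647
Dilution factor through solution 3 = 34.846 × 4.0625 × 38.647 = 5471
[solution 3] = 2.40 mM / 5471 = 0.0004387 mM = 0.439 μM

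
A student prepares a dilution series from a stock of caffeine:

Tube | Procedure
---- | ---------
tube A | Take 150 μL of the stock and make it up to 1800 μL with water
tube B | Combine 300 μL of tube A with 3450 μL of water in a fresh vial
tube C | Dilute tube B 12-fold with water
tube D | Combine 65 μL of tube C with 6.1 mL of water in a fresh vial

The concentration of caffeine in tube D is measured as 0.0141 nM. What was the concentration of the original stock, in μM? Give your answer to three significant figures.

2.41 μM

Step 1: 150 μL brought to 1800 μL → factor 1800/150 = 12
Step 2: 300 μL + 3450 μL = 3750 μL total → factor 3750/300 = 12.5
Step 3: 12-fold → factor 12
Step 4: 65 μL + 6.1 mL = 6165 μL total → factor 6165/65 = 94.846
Overall dilution factor = 12 × 12.5 × 12 × 94.846 = 1.7072 × 10^5
Stock = 0.0141 nM × 1.7072 × 10^5 = 2407 nM = 2.41 μM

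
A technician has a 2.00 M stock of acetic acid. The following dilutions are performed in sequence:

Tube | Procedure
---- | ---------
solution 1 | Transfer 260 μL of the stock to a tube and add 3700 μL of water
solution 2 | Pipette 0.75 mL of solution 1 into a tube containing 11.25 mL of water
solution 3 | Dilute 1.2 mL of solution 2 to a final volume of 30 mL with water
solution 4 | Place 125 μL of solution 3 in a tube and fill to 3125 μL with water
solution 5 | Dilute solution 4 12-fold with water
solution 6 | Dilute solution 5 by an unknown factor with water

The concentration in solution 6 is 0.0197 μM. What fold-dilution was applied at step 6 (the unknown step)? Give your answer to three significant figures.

Step 1: 260 μL + 3700 μL = 3960 μL total → factor 3960/260 = 15.231
Step 2: 0.75 mL + 11.25 mL = 12 mL total → factor 12/0.75 = 16
Step 3: 1.2 mL brought to 30 mL → factor 30/1.2 = 25
Step 4: 125 μL brought to 3125 μL → factor 3125/125 = 25
Step 5: 12-fold → factor 12
Step 6: unknown factor x
Product of known-step factors = 1.8277 × 10^6
Overall factor = 2.00 M / (0.0197 μM) = 1.0152 × 10^8
x = 1.0152 × 10^8 / 1.8277 × 10^6 = 55.5

55.5-fold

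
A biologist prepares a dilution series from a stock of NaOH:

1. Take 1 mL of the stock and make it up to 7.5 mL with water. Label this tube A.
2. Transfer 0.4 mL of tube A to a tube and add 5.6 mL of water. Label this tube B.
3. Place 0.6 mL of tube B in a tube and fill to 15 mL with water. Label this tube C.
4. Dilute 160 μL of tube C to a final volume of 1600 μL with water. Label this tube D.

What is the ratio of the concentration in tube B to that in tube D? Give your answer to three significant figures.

Step 1: 1 mL brought to 7.5 mL → factor 7.5/1 = 7.5
Step 2: 0.4 mL + 5.6 mL = 6 mL total → factor 6/0.4 = 15
Step 3: 0.6 mL brought to 15 mL → factor 15/0.6 = 25
Step 4: 160 μL brought to 1600 μL → factor 1600/160 = 10
Dilution factor to tube B = 112.5; to tube D = 28125
[tube B]/[tube D] = (factor to tube D)/(factor to tube B) = 28125/112.5 = 250

250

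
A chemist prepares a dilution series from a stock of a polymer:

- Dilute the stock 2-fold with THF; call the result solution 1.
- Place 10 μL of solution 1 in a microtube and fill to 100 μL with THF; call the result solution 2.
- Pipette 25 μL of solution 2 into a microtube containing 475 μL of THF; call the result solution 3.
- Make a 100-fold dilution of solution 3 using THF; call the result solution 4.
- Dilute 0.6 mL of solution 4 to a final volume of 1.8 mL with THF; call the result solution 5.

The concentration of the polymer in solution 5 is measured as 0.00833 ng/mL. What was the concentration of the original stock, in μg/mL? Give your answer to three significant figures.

Step 1: 2-fold → factor 2
Step 2: 10 μL brought to 100 μL → factor 100/10 = 10
Step 3: 25 μL + 475 μL = 500 μL total → factor 500/25 = 20
Step 4: 100-fold → factor 100
Step 5: 0.6 mL brought to 1.8 mL → factor 1.8/0.6 = 3
Overall dilution factor = 2 × 10 × 20 × 100 × 3 = 1.2 × 10^5
Stock = 0.00833 ng/mL × 1.2 × 10^5 = 999.6 ng/mL = 1.00 μg/mL

1.00 μg/mL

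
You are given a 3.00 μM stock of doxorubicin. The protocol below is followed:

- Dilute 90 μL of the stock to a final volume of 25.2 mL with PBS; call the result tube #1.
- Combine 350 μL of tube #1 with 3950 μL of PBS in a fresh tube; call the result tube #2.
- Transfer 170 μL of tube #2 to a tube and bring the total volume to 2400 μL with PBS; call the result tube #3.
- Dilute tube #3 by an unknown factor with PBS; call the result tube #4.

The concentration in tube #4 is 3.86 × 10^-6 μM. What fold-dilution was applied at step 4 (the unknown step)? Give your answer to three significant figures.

16.0-fold

Step 1: 90 μL brought to 25.2 mL → factor 25200/90 = 280
Step 2: 350 μL + 3950 μL = 4300 μL total → factor 4300/350 = 12.286
Step 3: 170 μL brought to 2400 μL → factor 2400/170 = 14.118
Step 4: unknown factor x
Product of known-step factors = 48565
Overall factor = 3.00 μM / (3.86 × 10^-6 μM) = 7.772 × 10^5
x = 7.772 × 10^5 / 48565 = 16.0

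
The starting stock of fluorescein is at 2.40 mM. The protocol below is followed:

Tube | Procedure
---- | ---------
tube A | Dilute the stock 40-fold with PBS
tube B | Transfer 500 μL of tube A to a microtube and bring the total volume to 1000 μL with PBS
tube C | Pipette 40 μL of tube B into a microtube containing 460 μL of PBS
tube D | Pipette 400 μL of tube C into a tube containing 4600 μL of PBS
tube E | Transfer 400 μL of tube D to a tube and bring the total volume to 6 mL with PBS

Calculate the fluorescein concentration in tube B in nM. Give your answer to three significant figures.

3.00 × 10^4 nM

Step 1: 40-fold → factor 40
Step 2: 500 μL brought to 1000 μL → factor 1000/500 = 2
Dilution factor through tube B = 40 × 2 = 80
[tube B] = 2.40 mM / 80 = 0.03000 mM = 3.00 × 10^4 nM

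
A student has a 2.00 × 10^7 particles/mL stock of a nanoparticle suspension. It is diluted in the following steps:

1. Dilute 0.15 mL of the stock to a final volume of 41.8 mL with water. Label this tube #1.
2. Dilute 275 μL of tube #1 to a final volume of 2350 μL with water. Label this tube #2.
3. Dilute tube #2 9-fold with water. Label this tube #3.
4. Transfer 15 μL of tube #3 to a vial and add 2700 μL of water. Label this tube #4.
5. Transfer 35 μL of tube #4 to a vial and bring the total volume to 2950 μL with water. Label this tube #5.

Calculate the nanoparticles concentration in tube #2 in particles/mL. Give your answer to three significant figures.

Step 1: 0.15 mL brought to 41.8 mL → factor 41.8/0.15 = 278.67
Step 2: 275 μL brought to 2350 μL → factor 2350/275 = 8.5455
Dilution factor through tube #2 = 278.67 × 8.5455 = 2381.3
[tube #2] = 2.00 × 10^7 particles/mL / 2381.3 = 8.40 × 10^3 particles/mL

8.40 × 10^3 particles/mL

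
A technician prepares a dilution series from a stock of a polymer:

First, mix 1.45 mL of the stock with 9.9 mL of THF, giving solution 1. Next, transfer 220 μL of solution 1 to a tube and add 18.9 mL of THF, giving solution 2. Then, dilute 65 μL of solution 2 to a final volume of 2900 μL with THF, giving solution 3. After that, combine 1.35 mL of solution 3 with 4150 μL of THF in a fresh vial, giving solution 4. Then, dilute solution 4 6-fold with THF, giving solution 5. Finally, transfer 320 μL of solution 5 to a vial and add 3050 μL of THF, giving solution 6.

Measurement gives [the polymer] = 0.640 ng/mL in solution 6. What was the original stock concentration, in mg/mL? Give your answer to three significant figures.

Step 1: 1.45 mL + 9.9 mL = 11.35 mL total → factor 11.35/1.45 = 7.8276
Step 2: 220 μL + 18.9 mL = 19120 μL total → factor 19120/220 = 86.909
Step 3: 65 μL brought to 2900 μL → factor 2900/65 = 44.615
Step 4: 1.35 mL + 4150 μL = 5.5 mL total → factor 5.5/1.35 = 4.0741
Step 5: 6-fold → factor 6
Step 6: 320 μL + 3050 μL = 3370 μL total → factor 3370/320 = 10.531
Overall dilution factor = 7.8276 × 86.909 × 44.615 × 4.0741 × 6 × 10.531 = 7.8134 × 10^6
Stock = 0.640 ng/mL × 7.8134 × 10^6 = 5.001 × 10^6 ng/mL = 5.00 mg/mL

5.00 mg/mL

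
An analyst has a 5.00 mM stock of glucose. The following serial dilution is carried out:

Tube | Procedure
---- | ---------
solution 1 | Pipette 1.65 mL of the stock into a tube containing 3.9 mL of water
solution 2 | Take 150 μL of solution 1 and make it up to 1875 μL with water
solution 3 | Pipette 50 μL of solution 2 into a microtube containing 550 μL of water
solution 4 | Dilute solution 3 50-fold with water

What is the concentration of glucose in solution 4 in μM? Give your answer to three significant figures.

Step 1: 1.65 mL + 3.9 mL = 5.55 mL total → factor 5.55/1.65 = 3.3636
Step 2: 150 μL brought to 1875 μL → factor 1875/150 = 12.5
Step 3: 50 μL + 550 μL = 600 μL total → factor 600/50 = 12
Step 4: 50-fold → factor 50
Overall dilution factor = 3.3636 × 12.5 × 12 × 50 = 25227
Final = 5.00 mM / 25227 = 0.0001982 mM = 0.198 μM

0.198 μM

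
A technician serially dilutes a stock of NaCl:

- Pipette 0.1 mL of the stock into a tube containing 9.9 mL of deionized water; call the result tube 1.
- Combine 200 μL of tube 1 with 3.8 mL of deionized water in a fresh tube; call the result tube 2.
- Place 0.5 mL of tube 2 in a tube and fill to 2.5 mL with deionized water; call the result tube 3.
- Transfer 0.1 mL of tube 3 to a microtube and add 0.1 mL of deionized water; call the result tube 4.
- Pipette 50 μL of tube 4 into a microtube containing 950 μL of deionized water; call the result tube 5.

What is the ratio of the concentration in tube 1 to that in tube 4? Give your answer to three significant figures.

Step 1: 0.1 mL + 9.9 mL = 10 mL total → factor 10/0.1 = 100
Step 2: 200 μL + 3.8 mL = 4000 μL total → factor 4000/200 = 20
Step 3: 0.5 mL brought to 2.5 mL → factor 2.5/0.5 = 5
Step 4: 0.1 mL + 0.1 mL = 0.2 mL total → factor 0.2/0.1 = 2
Dilution factor to tube 1 = 100; to tube 4 = 20000
[tube 1]/[tube 4] = (factor to tube 4)/(factor to tube 1) = 20000/100 = 200

200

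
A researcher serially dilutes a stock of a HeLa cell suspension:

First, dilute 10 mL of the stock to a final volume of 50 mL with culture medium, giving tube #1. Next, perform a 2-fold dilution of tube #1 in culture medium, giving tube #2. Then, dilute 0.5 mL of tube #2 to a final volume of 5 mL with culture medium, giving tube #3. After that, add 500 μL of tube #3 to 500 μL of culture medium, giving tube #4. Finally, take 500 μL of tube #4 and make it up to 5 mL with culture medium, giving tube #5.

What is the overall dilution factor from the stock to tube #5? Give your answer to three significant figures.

2.00 × 10^3

Step 1: 10 mL brought to 50 mL → factor 50/10 = 5
Step 2: 2-fold → factor 2
Step 3: 0.5 mL brought to 5 mL → factor 5/0.5 = 10
Step 4: 500 μL + 500 μL = 1000 μL total → factor 1000/500 = 2
Step 5: 500 μL brought to 5 mL → factor 5000/500 = 10
Overall dilution factor = 5 × 2 × 10 × 2 × 10 = 2000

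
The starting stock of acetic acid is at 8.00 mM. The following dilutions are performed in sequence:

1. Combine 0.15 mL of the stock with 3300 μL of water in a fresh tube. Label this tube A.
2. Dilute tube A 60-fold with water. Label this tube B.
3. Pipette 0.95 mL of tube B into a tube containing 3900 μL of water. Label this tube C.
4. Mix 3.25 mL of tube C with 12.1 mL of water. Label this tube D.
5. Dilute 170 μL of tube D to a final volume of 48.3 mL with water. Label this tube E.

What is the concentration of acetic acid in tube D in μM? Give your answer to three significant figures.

Step 1: 0.15 mL + 3300 μL = 3.45 mL total → factor 3.45/0.15 = 23
Step 2: 60-fold → factor 60
Step 3: 0.95 mL + 3900 μL = 4.85 mL total → factor 4.85/0.95 = 5.1053
Step 4: 3.25 mL + 12.1 mL = 15.35 mL total → factor 15.35/3.25 = 4.7231
Dilution factor through tube D = 23 × 60 × 5.1053 × 4.7231 = 33275
[tube D] = 8.00 mM / 33275 = 0.0002404 mM = 0.240 μM

0.240 μM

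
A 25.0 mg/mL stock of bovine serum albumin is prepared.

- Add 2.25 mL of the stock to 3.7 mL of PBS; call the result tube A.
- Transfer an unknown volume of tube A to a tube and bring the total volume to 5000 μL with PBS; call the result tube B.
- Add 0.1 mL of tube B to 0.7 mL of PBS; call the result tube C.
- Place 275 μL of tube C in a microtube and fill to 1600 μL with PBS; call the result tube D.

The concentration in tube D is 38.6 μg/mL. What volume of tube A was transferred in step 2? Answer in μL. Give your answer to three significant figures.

Step 1: 2.25 mL + 3.7 mL = 5.95 mL total → factor 5.95/2.25 = 2.6444
Step 2: v brought to 5000 μL → factor = 5000 μL/v
Step 3: 0.1 mL + 0.7 mL = 0.8 mL total → factor 0.8/0.1 = 8
Step 4: 275 μL brought to 1600 μL → factor 1600/275 = 5.8182
Product of known-step factors = 123.09
Overall factor = 25.0 mg/mL / (38.6 μg/mL) = 647.67
Step-2 factor = 647.67 / 123.09 = 5.2619
v = 5000 μL / 5.2619 = 950 μL

950 μL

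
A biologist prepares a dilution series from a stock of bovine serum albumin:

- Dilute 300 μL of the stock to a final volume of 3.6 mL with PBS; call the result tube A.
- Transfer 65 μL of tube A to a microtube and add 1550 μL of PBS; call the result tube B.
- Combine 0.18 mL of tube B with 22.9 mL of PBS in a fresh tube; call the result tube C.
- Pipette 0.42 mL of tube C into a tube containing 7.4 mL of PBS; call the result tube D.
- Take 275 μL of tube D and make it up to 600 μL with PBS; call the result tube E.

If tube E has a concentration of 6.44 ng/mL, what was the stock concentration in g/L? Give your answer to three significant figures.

Step 1: 300 μL brought to 3.6 mL → factor 3600/300 = 12
Step 2: 65 μL + 1550 μL = 1615 μL total → factor 1615/65 = 24.846
Step 3: 0.18 mL + 22.9 mL = 23.08 mL total → factor 23.08/0.18 = 128.22
Step 4: 0.42 mL + 7.4 mL = 7.82 mL total → factor 7.82/0.42 = 18.619
Step 5: 275 μL brought to 600 μL → factor 600/275 = 2.1818
Overall dilution factor = 12 × 24.846 × 128.22 × 18.619 × 2.1818 = 1.553 × 10^6
Stock = 6.44 ng/mL × 1.553 × 10^6 = 1.000 × 10^7 ng/mL = 10.0 g/L

10.0 g/L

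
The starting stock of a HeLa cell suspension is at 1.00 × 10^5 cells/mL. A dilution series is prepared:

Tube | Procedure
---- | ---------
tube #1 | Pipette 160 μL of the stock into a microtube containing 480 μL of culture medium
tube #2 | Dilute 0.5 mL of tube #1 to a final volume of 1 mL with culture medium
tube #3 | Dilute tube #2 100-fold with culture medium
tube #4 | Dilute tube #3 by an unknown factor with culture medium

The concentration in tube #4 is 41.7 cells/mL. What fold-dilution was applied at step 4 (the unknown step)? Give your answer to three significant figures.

Step 1: 160 μL + 480 μL = 640 μL total → factor 640/160 = 4
Step 2: 0.5 mL brought to 1 mL → factor 1/0.5 = 2
Step 3: 100-fold → factor 100
Step 4: unknown factor x
Product of known-step factors = 800
Overall factor = 1.00 × 10^5 cells/mL / (41.7 cells/mL) = 2398.1
x = 2398.1 / 800 = 3.00

3.00-fold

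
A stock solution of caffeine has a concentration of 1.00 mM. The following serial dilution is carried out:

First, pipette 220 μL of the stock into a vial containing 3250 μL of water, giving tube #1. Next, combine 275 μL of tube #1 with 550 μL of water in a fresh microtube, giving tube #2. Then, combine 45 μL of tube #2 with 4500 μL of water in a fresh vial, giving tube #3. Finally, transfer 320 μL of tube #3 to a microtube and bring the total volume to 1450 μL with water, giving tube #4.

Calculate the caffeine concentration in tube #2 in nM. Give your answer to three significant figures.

Step 1: 220 μL + 3250 μL = 3470 μL total → factor 3470/220 = 15.773
Step 2: 275 μL + 550 μL = 825 μL total → factor 825/275 = 3
Dilution factor through tube #2 = 15.773 × 3 = 47.318
[tube #2] = 1.00 mM / 47.318 = 0.02113 mM = 2.11 × 10^4 nM

2.11 × 10^4 nM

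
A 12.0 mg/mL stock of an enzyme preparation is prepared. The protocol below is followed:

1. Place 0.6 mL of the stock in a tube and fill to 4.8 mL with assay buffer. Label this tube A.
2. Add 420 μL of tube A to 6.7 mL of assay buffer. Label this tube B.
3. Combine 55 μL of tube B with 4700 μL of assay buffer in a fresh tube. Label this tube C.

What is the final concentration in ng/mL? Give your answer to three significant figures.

Step 1: 0.6 mL brought to 4.8 mL → factor 4.8/0.6 = 8
Step 2: 420 μL + 6.7 mL = 7120 μL total → factor 7120/420 = 16.952
Step 3: 55 μL + 4700 μL = 4755 μL total → factor 4755/55 = 86.455
Overall dilution factor = 8 × 16.952 × 86.455 = 11725
Final = 12.0 mg/mL / 11725 = 0.001023 mg/mL = 1.02 × 10^3 ng/mL

1.02 × 10^3 ng/mL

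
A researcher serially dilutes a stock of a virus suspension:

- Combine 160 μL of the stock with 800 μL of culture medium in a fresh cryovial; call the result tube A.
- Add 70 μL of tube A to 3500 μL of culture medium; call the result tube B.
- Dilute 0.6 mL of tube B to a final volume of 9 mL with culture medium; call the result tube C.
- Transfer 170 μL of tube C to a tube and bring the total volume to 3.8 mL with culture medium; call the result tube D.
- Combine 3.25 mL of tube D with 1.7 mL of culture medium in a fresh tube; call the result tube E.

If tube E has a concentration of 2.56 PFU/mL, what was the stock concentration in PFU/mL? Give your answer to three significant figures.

4.00 × 10^5 PFU/mL

Step 1: 160 μL + 800 μL = 960 μL total → factor 960/160 = 6
Step 2: 70 μL + 3500 μL = 3570 μL total → factor 3570/70 = 51
Step 3: 0.6 mL brought to 9 mL → factor 9/0.6 = 15
Step 4: 170 μL brought to 3.8 mL → factor 3800/170 = 22.353
Step 5: 3.25 mL + 1.7 mL = 4.95 mL total → factor 4.95/3.25 = 1.5231
Overall dilution factor = 6 × 51 × 15 × 22.353 × 1.5231 = 1.5627 × 10^5
Stock = 2.56 PFU/mL × 1.5627 × 10^5 = 4.00 × 10^5 PFU/mL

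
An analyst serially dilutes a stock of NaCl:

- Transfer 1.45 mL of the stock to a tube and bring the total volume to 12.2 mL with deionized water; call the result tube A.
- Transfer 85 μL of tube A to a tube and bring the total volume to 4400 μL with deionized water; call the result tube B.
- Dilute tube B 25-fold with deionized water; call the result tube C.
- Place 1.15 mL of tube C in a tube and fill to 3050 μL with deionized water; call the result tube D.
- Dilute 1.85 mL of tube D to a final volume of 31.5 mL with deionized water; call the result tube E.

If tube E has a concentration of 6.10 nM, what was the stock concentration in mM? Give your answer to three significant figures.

3.00 mM

Step 1: 1.45 mL brought to 12.2 mL → factor 12.2/1.45 = 8.4138
Step 2: 85 μL brought to 4400 μL → factor 4400/85 = 51.765
Step 3: 25-fold → factor 25
Step 4: 1.15 mL brought to 3050 μL → factor 3.05/1.15 = 2.6522
Step 5: 1.85 mL brought to 31.5 mL → factor 31.5/1.85 = 17.027
Overall dilution factor = 8.4138 × 51.765 × 25 × 2.6522 × 17.027 = 4.9171 × 10^5
Stock = 6.10 nM × 4.9171 × 10^5 = 2.999 × 10^6 nM = 3.00 mM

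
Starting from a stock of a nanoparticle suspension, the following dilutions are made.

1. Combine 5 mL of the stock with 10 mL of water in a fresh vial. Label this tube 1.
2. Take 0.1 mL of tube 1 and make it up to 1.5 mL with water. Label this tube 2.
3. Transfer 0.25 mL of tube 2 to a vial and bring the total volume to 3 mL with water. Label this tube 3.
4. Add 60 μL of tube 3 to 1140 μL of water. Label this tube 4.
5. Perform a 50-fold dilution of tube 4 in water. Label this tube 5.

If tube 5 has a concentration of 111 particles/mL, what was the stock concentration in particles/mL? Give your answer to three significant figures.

Step 1: 5 mL + 10 mL = 15 mL total → factor 15/5 = 3
Step 2: 0.1 mL brought to 1.5 mL → factor 1.5/0.1 = 15
Step 3: 0.25 mL brought to 3 mL → factor 3/0.25 = 12
Step 4: 60 μL + 1140 μL = 1200 μL total → factor 1200/60 = 20
Step 5: 50-fold → factor 50
Overall dilution factor = 3 × 15 × 12 × 20 × 50 = 5.4 × 10^5
Stock = 111 particles/mL × 5.4 × 10^5 = 5.99 × 10^7 particles/mL

5.99 × 10^7 particles/mL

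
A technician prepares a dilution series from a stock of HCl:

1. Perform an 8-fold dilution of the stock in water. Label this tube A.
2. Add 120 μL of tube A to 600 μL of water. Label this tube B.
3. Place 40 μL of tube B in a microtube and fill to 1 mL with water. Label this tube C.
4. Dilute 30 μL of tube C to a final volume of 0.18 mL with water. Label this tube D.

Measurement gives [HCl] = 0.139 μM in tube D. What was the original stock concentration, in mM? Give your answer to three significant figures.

1.00 mM

Step 1: 8-fold → factor 8
Step 2: 120 μL + 600 μL = 720 μL total → factor 720/120 = 6
Step 3: 40 μL brought to 1 mL → factor 1000/40 = 25
Step 4: 30 μL brought to 0.18 mL → factor 180/30 = 6
Overall dilution factor = 8 × 6 × 25 × 6 = 7200
Stock = 0.139 μM × 7200 = 1001 μM = 1.00 mM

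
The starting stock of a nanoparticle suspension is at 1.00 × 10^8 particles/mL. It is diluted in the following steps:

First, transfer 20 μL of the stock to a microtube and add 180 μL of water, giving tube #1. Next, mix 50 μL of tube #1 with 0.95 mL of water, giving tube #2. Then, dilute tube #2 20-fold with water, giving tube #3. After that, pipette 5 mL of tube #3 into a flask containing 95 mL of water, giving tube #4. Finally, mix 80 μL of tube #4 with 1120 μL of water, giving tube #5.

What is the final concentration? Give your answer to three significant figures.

Step 1: 20 μL + 180 μL = 200 μL total → factor 200/20 = 10
Step 2: 50 μL + 0.95 mL = 1000 μL total → factor 1000/50 = 20
Step 3: 20-fold → factor 20
Step 4: 5 mL + 95 mL = 100 mL total → factor 100/5 = 20
Step 5: 80 μL + 1120 μL = 1200 μL total → factor 1200/80 = 15
Overall dilution factor = 10 × 20 × 20 × 20 × 15 = 1.2 × 10^6
Final = 1.00 × 10^8 particles/mL / 1.2 × 10^6 = 83.3 particles/mL

83.3 particles/mL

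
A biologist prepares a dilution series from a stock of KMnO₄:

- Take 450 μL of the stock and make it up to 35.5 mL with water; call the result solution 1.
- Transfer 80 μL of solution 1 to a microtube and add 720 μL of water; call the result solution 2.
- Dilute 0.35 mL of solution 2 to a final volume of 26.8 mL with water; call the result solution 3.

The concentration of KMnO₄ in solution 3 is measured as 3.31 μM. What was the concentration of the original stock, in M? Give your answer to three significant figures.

Step 1: 450 μL brought to 35.5 mL → factor 35500/450 = 78.889
Step 2: 80 μL + 720 μL = 800 μL total → factor 800/80 = 10
Step 3: 0.35 mL brought to 26.8 mL → factor 26.8/0.35 = 76.571
Overall dilution factor = 78.889 × 10 × 76.571 = 60406
Stock = 3.31 μM × 60406 = 1.999 × 10^5 μM = 0.200 M

0.200 M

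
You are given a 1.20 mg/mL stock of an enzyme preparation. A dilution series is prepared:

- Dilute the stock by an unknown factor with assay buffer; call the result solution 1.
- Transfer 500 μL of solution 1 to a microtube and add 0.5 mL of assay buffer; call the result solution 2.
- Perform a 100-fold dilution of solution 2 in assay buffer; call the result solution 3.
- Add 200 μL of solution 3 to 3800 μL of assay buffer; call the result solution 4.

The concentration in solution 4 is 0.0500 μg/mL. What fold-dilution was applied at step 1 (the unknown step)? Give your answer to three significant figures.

Step 1: unknown factor x
Step 2: 500 μL + 0.5 mL = 1000 μL total → factor 1000/500 = 2
Step 3: 100-fold → factor 100
Step 4: 200 μL + 3800 μL = 4000 μL total → factor 4000/200 = 20
Product of known-step factors = 4000
Overall factor = 1.20 mg/mL / (0.0500 μg/mL) = 24000
x = 24000 / 4000 = 6.00

6.00-fold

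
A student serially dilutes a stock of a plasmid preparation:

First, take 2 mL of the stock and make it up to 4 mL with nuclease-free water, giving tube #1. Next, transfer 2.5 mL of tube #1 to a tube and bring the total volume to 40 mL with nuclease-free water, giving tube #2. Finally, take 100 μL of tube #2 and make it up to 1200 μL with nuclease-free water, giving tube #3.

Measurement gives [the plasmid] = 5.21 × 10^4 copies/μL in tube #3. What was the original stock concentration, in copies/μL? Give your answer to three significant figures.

2.00 × 10^7 copies/μL

Step 1: 2 mL brought to 4 mL → factor 4/2 = 2
Step 2: 2.5 mL brought to 40 mL → factor 40/2.5 = 16
Step 3: 100 μL brought to 1200 μL → factor 1200/100 = 12
Overall dilution factor = 2 × 16 × 12 = 384
Stock = 5.21 × 10^4 copies/μL × 384 = 2.00 × 10^7 copies/μL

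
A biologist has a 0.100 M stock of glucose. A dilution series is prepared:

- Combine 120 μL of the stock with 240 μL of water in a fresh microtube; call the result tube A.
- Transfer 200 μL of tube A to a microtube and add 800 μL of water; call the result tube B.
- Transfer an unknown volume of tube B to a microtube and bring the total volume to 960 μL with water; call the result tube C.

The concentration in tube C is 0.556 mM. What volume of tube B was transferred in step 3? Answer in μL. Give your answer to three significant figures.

Step 1: 120 μL + 240 μL = 360 μL total → factor 360/120 = 3
Step 2: 200 μL + 800 μL = 1000 μL total → factor 1000/200 = 5
Step 3: v brought to 960 μL → factor = 960 μL/v
Product of known-step factors = 15
Overall factor = 0.100 M / (0.556 mM) = 179.86
Step-3 factor = 179.86 / 15 = 11.99
v = 960 μL / 11.99 = 80.1 μL

80.1 μL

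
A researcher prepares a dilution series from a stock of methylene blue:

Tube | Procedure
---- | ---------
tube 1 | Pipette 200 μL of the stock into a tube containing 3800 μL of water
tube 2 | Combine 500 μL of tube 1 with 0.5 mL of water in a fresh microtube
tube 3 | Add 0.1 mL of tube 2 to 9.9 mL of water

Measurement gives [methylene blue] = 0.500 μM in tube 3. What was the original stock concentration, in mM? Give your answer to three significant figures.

Step 1: 200 μL + 3800 μL = 4000 μL total → factor 4000/200 = 20
Step 2: 500 μL + 0.5 mL = 1000 μL total → factor 1000/500 = 2
Step 3: 0.1 mL + 9.9 mL = 10 mL total → factor 10/0.1 = 100
Overall dilution factor = 20 × 2 × 100 = 4000
Stock = 0.500 μM × 4000 = 2000 μM = 2.00 mM

2.00 mM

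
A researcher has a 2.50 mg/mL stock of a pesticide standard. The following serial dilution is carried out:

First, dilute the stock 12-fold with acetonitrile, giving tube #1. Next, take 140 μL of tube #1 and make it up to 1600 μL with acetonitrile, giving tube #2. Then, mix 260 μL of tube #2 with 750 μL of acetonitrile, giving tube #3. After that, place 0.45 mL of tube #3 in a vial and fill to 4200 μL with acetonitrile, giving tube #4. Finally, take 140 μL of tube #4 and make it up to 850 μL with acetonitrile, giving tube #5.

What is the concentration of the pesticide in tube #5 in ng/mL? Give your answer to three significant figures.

Step 1: 12-fold → factor 12
Step 2: 140 μL brought to 1600 μL → factor 1600/140 = 11.429
Step 3: 260 μL + 750 μL = 1010 μL total → factor 1010/260 = 3.8846
Step 4: 0.45 mL brought to 4200 μL → factor 4.2/0.45 = 9.3333
Step 5: 140 μL brought to 850 μL → factor 850/140 = 6.0714
Overall dilution factor = 12 × 11.429 × 3.8846 × 9.3333 × 6.0714 = 30189
Final = 2.50 mg/mL / 30189 = 8.281 × 10^-5 mg/mL = 82.8 ng/mL

82.8 ng/mL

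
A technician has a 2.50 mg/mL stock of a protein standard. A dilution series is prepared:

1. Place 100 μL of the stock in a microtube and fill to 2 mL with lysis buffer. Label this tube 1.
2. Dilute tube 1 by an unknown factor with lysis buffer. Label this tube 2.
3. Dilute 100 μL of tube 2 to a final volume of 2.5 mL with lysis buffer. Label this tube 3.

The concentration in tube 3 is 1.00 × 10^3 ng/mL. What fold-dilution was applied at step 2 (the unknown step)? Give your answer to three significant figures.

5.00-fold

Step 1: 100 μL brought to 2 mL → factor 2000/100 = 20
Step 2: unknown factor x
Step 3: 100 μL brought to 2.5 mL → factor 2500/100 = 25
Product of known-step factors = 500
Overall factor = 2.50 mg/mL / (1.00 × 10^3 ng/mL) = 2500
x = 2500 / 500 = 5.00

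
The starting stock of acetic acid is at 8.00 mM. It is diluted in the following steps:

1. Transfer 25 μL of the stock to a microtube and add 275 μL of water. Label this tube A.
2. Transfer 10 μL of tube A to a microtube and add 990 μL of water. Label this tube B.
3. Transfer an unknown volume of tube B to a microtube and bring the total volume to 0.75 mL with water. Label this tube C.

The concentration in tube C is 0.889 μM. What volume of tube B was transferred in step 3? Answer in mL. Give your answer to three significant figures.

0.100 mL

Step 1: 25 μL + 275 μL = 300 μL total → factor 300/25 = 12
Step 2: 10 μL + 990 μL = 1000 μL total → factor 1000/10 = 100
Step 3: v brought to 0.75 mL → factor = 0.75 mL/v
Product of known-step factors = 1200
Overall factor = 8.00 mM / (0.889 μM) = 8998.9
Step-3 factor = 8998.9 / 1200 = 7.4991
v = 0.75 mL / 7.4991 = 0.100 mL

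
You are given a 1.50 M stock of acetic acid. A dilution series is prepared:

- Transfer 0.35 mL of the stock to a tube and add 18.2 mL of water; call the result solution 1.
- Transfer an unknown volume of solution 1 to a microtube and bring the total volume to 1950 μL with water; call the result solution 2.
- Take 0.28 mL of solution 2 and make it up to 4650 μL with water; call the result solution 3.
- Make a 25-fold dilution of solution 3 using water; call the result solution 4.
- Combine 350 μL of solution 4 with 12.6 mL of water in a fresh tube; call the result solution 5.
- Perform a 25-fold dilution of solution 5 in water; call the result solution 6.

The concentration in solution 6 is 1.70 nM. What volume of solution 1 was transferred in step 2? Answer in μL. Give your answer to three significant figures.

Step 1: 0.35 mL + 18.2 mL = 18.55 mL total → factor 18.55/0.35 = 53
Step 2: v brought to 1950 μL → factor = 1950 μL/v
Step 3: 0.28 mL brought to 4650 μL → factor 4.65/0.28 = 16.607
Step 4: 25-fold → factor 25
Step 5: 350 μL + 12.6 mL = 12950 μL total → factor 12950/350 = 37
Step 6: 25-fold → factor 25
Product of known-step factors = 2.0354 × 10^7
Overall factor = 1.50 M / (1.70 nM) = 8.8235 × 10^8
Step-2 factor = 8.8235 × 10^8 / 2.0354 × 10^7 = 43.35
v = 1950 μL / 43.35 = 45.0 μL

45.0 μL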